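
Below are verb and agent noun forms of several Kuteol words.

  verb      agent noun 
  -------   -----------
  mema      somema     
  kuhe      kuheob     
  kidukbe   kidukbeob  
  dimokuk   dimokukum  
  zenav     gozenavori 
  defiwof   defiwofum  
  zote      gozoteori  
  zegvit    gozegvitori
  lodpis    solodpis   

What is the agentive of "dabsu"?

"dabsu" begins with d-. The stems beginning with d- (dimokuk → dimokukum, defiwof → defiwofum) add -um.
The other patterns: stems beginning with z- add go- … -ori around the stem; stems beginning with k- add -ob; stems beginning with l- or m- add the prefix so-.
So dabsu → dabsuum.

dabsuum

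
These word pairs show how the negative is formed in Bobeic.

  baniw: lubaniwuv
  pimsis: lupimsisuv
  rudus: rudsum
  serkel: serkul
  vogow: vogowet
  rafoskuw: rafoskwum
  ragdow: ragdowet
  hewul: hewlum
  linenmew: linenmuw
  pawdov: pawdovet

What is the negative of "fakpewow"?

linenmew and vogow both end in -w yet inflect differently (linenmuw, vogowet), so the final letter is not what conditions the rule; the last vowel is.
"fakpewow" has last vowel 'o'. The stems whose last vowel is 'o' (vogow → vogowet, ragdow → ragdowet, pawdov → pawdovet) add -et.
So fakpewow → fakpewowet.

fakpewowet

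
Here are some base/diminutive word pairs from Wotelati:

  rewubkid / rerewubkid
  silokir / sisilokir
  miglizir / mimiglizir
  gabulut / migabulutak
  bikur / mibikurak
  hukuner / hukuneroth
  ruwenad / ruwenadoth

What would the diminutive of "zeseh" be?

silokir and bikur both end in -r yet inflect differently (sisilokir, mibikurak), so the final letter is not what conditions the rule; the last vowel is.
"zeseh" has last vowel 'e'. The one such stem in the data (hukuner → hukuneroth) adds -oth, so the same rule applies.
So zeseh → zesehoth.

zesehoth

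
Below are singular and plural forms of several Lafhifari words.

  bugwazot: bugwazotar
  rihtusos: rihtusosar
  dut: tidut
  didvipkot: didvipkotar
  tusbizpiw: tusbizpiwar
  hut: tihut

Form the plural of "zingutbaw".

zingutbawar

"zingutbaw" has 3 vowels. The stems with 3 vowels (tusbizpiw → tusbizpiwar, bugwazot → bugwazotar, rihtusos → rihtusosar) add -ar.
The other pattern: stems with 1 vowel add the prefix ti-.
So zingutbaw → zingutbawar.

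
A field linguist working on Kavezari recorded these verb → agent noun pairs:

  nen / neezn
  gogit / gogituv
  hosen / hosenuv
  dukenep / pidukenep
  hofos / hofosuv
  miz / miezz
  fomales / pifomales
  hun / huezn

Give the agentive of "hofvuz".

hun and hosen both end in -n yet inflect differently (huezn, hosenuv), so the final letter is not what conditions the rule; the number of vowels is.
"hofvuz" has 2 vowels. The stems with 2 vowels (hosen → hosenuv, hofos → hofosuv, gogit → gogituv) add -uv.
The other patterns: stems with 1 vowel insert -ez- after the first vowel; stems with 3 vowels add the prefix pi-.
So hofvuz → hofvuzuv.

hofvuzuv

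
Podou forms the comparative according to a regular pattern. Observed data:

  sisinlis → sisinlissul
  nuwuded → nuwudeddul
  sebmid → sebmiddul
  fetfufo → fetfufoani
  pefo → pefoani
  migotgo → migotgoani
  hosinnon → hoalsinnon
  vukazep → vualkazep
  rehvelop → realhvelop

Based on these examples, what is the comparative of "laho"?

fetfufo and hosinnon both have last vowel 'o' yet inflect differently (fetfufoani, hoalsinnon), so the last vowel is not what conditions the rule; the final letter is.
"laho" ends in -o. The stems ending in -o (fetfufo → fetfufoani, pefo → pefoani, migotgo → migotgoani) add -ani.
So laho → lahoani.

lahoani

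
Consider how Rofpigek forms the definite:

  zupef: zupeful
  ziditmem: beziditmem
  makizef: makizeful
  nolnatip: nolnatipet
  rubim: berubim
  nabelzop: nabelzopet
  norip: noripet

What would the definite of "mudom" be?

"mudom" ends in -m. The stems ending in -m (rubim → berubim, ziditmem → beziditmem) add the prefix be-.
The other patterns: stems ending in -p add -et; stems ending in -f add -ul.
So mudom → bemudom.

bemudom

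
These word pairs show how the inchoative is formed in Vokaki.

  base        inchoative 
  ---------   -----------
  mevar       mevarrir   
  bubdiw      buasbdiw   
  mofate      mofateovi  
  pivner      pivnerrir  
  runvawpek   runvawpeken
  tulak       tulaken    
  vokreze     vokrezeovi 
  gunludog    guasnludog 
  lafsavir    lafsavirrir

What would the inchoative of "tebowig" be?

teasbowig

lafsavir and bubdiw both have last vowel 'i' yet inflect differently (lafsavirrir, buasbdiw), so the last vowel is not what conditions the rule; the final letter is.
"tebowig" ends in -g. The one such stem in the data (gunludog → guasnludog) inserts -as- after the first vowel (as does bubdiw), so the same rule applies.
So tebowig → teasbowig.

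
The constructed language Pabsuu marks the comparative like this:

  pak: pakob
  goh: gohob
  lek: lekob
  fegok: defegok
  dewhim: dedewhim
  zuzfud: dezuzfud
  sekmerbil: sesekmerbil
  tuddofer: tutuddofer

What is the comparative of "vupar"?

pak and fegok both end in -k yet inflect differently (pakob, defegok), so the final letter is not what conditions the rule; the number of vowels is.
"vupar" has 2 vowels. The stems with 2 vowels (fegok → defegok, dewhim → dedewhim, zuzfud → dezuzfud) add the prefix de-.
The other patterns: stems with 1 vowel add -ob; stems with 3 vowels repeat the first consonant+vowel as a prefix.
So vupar → devupar.

devupar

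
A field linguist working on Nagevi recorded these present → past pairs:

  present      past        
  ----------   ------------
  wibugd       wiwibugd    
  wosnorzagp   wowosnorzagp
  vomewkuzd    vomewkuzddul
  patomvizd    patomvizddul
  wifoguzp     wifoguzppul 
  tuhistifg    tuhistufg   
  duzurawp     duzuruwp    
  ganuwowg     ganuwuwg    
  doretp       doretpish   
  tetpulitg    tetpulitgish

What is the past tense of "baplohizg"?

wibugd and vomewkuzd both end in -d yet inflect differently (wiwibugd, vomewkuzddul), so the final letter is not what conditions the rule; the second-to-last letter is.
"baplohizg" has second-to-last letter 'z'. The stems whose second-to-last letter is 'z' (vomewkuzd → vomewkuzddul, patomvizd → patomvizddul, wifoguzp → wifoguzppul) double the final consonant and add -ul.
So baplohizg → baplohizggul.

baplohizggul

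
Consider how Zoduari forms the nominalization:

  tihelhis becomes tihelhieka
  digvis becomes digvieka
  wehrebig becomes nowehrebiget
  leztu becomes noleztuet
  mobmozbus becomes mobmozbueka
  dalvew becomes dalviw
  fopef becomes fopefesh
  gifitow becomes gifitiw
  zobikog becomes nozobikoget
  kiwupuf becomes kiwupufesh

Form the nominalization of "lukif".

dalvew and fopef both have last vowel 'e' yet inflect differently (dalviw, fopefesh), so the last vowel is not what conditions the rule; the final letter is.
"lukif" ends in -f. The stems ending in -f (fopef → fopefesh, kiwupuf → kiwupufesh) add -esh.
The other patterns: stems ending in -s drop the final letter and add -eka; stems ending in -w change the last vowel to 'i'; stems ending in -g or -u add no- … -et around the stem.
So lukif → lukifesh.

lukifesh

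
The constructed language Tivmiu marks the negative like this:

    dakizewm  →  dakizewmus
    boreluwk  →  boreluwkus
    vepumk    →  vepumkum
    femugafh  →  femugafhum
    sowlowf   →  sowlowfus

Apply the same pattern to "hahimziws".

hahimziwsus

"hahimziws" has second-to-last letter 'w'. The stems whose second-to-last letter is 'w' (sowlowf → sowlowfus, dakizewm → dakizewmus, boreluwk → boreluwkus) add -us.
So hahimziws → hahimziwsus.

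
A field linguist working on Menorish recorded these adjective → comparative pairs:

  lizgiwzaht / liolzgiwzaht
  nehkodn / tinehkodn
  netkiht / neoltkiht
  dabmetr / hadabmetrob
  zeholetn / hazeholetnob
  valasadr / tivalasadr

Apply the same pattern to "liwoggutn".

haliwoggutnob

"liwoggutn" has second-to-last letter 't'. The stems whose second-to-last letter is 't' (dabmetr → hadabmetrob, zeholetn → hazeholetnob) add ha- … -ob around the stem.
So liwoggutn → haliwoggutnob.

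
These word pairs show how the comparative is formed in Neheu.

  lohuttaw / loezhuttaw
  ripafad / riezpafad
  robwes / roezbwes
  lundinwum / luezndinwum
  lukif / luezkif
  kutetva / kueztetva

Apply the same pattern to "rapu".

Every pair shown (lohuttaw → loezhuttaw, ripafad → riezpafad, robwes → roezbwes, …) follows the same rule: insert -ez- after the first vowel.
So rapu → raezpu.

raezpu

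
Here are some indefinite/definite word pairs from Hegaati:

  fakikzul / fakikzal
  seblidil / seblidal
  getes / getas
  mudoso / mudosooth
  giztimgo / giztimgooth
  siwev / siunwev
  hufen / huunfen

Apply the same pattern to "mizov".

"mizov" ends in -v. The one such stem in the data (siwev → siunwev) inserts -un- after the first vowel (as does hufen), so the same rule applies.
The other patterns: stems ending in -l or -s change the last vowel to 'a'; stems ending in -o add -oth.
So mizov → miunzov.

miunzov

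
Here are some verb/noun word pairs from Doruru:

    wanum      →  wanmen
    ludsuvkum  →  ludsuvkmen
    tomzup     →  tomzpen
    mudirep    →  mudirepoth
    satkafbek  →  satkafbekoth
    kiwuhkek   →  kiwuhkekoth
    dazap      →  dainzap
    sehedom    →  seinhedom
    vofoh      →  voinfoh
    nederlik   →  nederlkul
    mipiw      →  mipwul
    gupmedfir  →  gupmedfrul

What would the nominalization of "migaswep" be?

migaswepoth

tomzup and mudirep both end in -p yet inflect differently (tomzpen, mudirepoth), so the final letter is not what conditions the rule; the last vowel is.
"migaswep" has last vowel 'e'. The stems whose last vowel is 'e' (mudirep → mudirepoth, satkafbek → satkafbekoth, kiwuhkek → kiwuhkekoth) add -oth.
The other patterns: stems whose last vowel is 'u' delete the last vowel and add -en; stems whose last vowel is 'a' or 'o' insert -in- after the first vowel; stems whose last vowel is 'i' delete the last vowel and add -ul.
So migaswep → migaswepoth.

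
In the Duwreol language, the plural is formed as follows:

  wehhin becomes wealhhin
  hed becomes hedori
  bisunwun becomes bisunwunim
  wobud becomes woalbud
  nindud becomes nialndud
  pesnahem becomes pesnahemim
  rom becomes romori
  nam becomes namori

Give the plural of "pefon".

hed and nindud both end in -d yet inflect differently (hedori, nialndud), so the final letter is not what conditions the rule; the number of vowels is.
"pefon" has 2 vowels. The stems with 2 vowels (nindud → nialndud, wehhin → wealhhin, wobud → woalbud) insert -al- after the first vowel.
So pefon → pealfon.

pealfon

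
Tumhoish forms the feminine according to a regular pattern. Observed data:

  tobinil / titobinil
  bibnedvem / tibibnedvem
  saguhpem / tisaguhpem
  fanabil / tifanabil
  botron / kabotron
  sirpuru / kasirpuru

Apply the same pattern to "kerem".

"kerem" ends in -m. The stems ending in -m (bibnedvem → tibibnedvem, saguhpem → tisaguhpem) add the prefix ti-.
The other pattern: stems ending in -n or -u add the prefix ka-.
So kerem → tikerem.

tikerem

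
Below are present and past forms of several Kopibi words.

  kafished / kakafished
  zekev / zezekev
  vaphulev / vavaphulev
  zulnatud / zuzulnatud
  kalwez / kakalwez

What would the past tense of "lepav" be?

lelepav

Every pair shown (kafished → kakafished, zekev → zezekev, vaphulev → vavaphulev, …) follows the same rule: repeat the first consonant+vowel as a prefix.
So lepav → lelepav.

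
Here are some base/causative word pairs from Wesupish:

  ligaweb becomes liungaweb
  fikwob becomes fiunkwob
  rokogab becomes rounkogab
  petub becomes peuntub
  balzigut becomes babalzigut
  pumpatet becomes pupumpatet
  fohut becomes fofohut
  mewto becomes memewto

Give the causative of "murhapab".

petub and balzigut both have last vowel 'u' yet inflect differently (peuntub, babalzigut), so the last vowel is not what conditions the rule; the final letter is.
"murhapab" ends in -b. The stems ending in -b (ligaweb → liungaweb, fikwob → fiunkwob, rokogab → rounkogab) insert -un- after the first vowel.
The other pattern: stems ending in -o or -t repeat the first consonant+vowel as a prefix.
So murhapab → muunrhapab.

muunrhapab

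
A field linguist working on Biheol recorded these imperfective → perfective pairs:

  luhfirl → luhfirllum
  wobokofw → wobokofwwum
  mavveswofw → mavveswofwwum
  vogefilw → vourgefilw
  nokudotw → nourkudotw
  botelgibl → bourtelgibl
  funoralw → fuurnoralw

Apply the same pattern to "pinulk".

wobokofw and vogefilw both end in -w yet inflect differently (wobokofwwum, vourgefilw), so the final letter is not what conditions the rule; the second-to-last letter is.
"pinulk" has second-to-last letter 'l'. The stems whose second-to-last letter is 'l' (vogefilw → vourgefilw, funoralw → fuurnoralw) insert -ur- after the first vowel.
The other pattern: stems whose second-to-last letter is 'f' or 'r' double the final consonant and add -um.
So pinulk → piurnulk.

piurnulk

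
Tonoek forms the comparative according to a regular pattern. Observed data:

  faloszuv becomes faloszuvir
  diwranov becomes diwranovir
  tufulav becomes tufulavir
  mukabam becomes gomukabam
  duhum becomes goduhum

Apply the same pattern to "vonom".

govonom

faloszuv and duhum both have last vowel 'u' yet inflect differently (faloszuvir, goduhum), so the last vowel is not what conditions the rule; the final letter is.
"vonom" ends in -m. The stems ending in -m (duhum → goduhum, mukabam → gomukabam) add the prefix go-.
The other pattern: stems ending in -v add -ir.
So vonom → govonom.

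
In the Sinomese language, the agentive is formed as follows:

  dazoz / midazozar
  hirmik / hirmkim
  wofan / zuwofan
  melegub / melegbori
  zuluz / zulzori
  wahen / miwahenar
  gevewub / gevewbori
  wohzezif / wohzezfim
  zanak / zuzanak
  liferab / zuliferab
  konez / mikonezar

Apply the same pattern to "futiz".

wofan and wahen both end in -n yet inflect differently (zuwofan, miwahenar), so the final letter is not what conditions the rule; the last vowel is.
"futiz" has last vowel 'i'. The stems whose last vowel is 'i' (hirmik → hirmkim, wohzezif → wohzezfim) delete the last vowel and add -im.
The other patterns: stems whose last vowel is 'a' add the prefix zu-; stems whose last vowel is 'e' or 'o' add mi- … -ar around the stem; stems whose last vowel is 'u' delete the last vowel and add -ori.
So futiz → futzim.

futzim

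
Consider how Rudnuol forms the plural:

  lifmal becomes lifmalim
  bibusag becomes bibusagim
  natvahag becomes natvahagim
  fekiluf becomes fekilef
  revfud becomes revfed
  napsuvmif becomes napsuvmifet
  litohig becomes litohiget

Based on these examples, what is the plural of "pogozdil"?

pogozdilet

fekiluf and napsuvmif both end in -f yet inflect differently (fekilef, napsuvmifet), so the final letter is not what conditions the rule; the last vowel is.
"pogozdil" has last vowel 'i'. The stems whose last vowel is 'i' (napsuvmif → napsuvmifet, litohig → litohiget) add -et.
The other patterns: stems whose last vowel is 'a' add -im; stems whose last vowel is 'u' change the last vowel to 'e'.
So pogozdil → pogozdilet.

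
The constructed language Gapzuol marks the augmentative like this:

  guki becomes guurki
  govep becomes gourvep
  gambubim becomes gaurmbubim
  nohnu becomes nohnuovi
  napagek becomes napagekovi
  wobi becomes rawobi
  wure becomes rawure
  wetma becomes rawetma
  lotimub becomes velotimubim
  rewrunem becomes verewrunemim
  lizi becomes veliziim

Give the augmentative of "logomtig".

velogomtigim

guki and wobi both end in -i yet inflect differently (guurki, rawobi), so the final letter is not what conditions the rule; the first letter is.
"logomtig" begins with l-. The stems beginning with l- (lotimub → velotimubim, lizi → veliziim) add ve- … -im around the stem.
The other patterns: stems beginning with g- insert -ur- after the first vowel; stems beginning with n- add -ovi; stems beginning with w- add the prefix ra-.
So logomtig → velogomtigim.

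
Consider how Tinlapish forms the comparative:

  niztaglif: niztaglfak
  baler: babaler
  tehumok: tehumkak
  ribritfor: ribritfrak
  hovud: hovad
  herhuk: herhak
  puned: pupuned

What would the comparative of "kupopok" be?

hovud and puned both end in -d yet inflect differently (hovad, pupuned), so the final letter is not what conditions the rule; the last vowel is.
"kupopok" has last vowel 'o'. The stems whose last vowel is 'o' (ribritfor → ribritfrak, tehumok → tehumkak) delete the last vowel and add -ak.
The other patterns: stems whose last vowel is 'u' change the last vowel to 'a'; stems whose last vowel is 'e' repeat the first consonant+vowel as a prefix.
So kupopok → kupopkak.

kupopkak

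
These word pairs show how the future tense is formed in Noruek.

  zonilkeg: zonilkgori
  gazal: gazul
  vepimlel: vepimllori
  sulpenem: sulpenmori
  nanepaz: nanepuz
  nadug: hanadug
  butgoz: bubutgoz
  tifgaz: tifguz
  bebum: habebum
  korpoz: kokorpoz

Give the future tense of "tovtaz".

tovtuz

korpoz and nanepaz both end in -z yet inflect differently (kokorpoz, nanepuz), so the final letter is not what conditions the rule; the last vowel is.
"tovtaz" has last vowel 'a'. The stems whose last vowel is 'a' (nanepaz → nanepuz, tifgaz → tifguz, gazal → gazul) change the last vowel to 'u'.
The other patterns: stems whose last vowel is 'e' delete the last vowel and add -ori; stems whose last vowel is 'o' repeat the first consonant+vowel as a prefix; stems whose last vowel is 'u' add the prefix ha-.
So tovtaz → tovtuz.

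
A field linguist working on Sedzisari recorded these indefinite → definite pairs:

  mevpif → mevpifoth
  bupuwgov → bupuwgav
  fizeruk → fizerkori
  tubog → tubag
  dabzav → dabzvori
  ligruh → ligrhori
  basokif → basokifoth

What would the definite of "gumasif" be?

"gumasif" has last vowel 'i'. The stems whose last vowel is 'i' (basokif → basokifoth, mevpif → mevpifoth) add -oth.
So gumasif → gumasifoth.

gumasifoth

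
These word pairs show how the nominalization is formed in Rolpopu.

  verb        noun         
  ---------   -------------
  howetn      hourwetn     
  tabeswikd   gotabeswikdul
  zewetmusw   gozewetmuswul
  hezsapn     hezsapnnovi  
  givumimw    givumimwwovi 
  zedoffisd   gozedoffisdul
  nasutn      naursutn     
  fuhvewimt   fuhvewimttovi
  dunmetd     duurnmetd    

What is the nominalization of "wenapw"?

hezsapn and nasutn both end in -n yet inflect differently (hezsapnnovi, naursutn), so the final letter is not what conditions the rule; the second-to-last letter is.
"wenapw" has second-to-last letter 'p'. The one such stem in the data (hezsapn → hezsapnnovi) doubles the final consonant and adds -ovi (as do givumimw, fuhvewimt), so the same rule applies.
The other patterns: stems whose second-to-last letter is 't' insert -ur- after the first vowel; stems whose second-to-last letter is 'k' or 's' add go- … -ul around the stem.
So wenapw → wenapwwovi.

wenapwwovi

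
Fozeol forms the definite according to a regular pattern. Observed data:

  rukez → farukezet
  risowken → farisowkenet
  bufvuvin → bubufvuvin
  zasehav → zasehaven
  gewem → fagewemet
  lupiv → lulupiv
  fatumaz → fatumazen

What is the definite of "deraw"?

derawen

risowken and bufvuvin both end in -n yet inflect differently (farisowkenet, bubufvuvin), so the final letter is not what conditions the rule; the last vowel is.
"deraw" has last vowel 'a'. The stems whose last vowel is 'a' (zasehav → zasehaven, fatumaz → fatumazen) add -en.
So deraw → derawen.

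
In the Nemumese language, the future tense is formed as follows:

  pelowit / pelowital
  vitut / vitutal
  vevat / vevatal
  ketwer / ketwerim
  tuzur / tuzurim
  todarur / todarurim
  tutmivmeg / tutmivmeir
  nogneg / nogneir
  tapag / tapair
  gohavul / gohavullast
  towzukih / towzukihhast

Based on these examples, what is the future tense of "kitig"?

kitiir

vitut and tuzur both have last vowel 'u' yet inflect differently (vitutal, tuzurim), so the last vowel is not what conditions the rule; the final letter is.
"kitig" ends in -g. The stems ending in -g (tutmivmeg → tutmivmeir, nogneg → nogneir, tapag → tapair) drop the final letter and add -ir.
The other patterns: stems ending in -t add -al; stems ending in -r add -im; stems ending in -h or -l double the final consonant and add -ast.
So kitig → kitiir.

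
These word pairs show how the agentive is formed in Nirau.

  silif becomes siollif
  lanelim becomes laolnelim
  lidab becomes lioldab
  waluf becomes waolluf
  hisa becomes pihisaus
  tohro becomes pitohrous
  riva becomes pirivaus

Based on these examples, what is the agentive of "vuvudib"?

lidab and hisa both have last vowel 'a' yet inflect differently (lioldab, pihisaus), so the last vowel is not what conditions the rule; whether the stem ends in a vowel or a consonant is.
"vuvudib" ends in a consonant. The stems ending in a consonant (silif → siollif, lanelim → laolnelim, lidab → lioldab) insert -ol- after the first vowel.
The other pattern: stems ending in a vowel add pi- … -us around the stem.
So vuvudib → vuolvudib.

vuolvudib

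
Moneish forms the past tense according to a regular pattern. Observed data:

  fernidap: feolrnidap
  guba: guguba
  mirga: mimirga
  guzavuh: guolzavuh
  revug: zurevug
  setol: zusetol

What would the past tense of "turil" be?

revug and guzavuh both have last vowel 'u' yet inflect differently (zurevug, guolzavuh), so the last vowel is not what conditions the rule; the final letter is.
"turil" ends in -l. The one such stem in the data (setol → zusetol) adds the prefix zu-, so the same rule applies.
So turil → zuturil.

zuturil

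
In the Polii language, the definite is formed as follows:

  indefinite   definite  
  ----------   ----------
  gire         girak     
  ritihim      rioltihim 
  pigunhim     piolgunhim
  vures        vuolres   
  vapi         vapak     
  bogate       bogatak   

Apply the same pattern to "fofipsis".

foolfipsis

gire and vures both have last vowel 'e' yet inflect differently (girak, vuolres), so the last vowel is not what conditions the rule; whether the stem ends in a vowel or a consonant is.
"fofipsis" ends in a consonant. The stems ending in a consonant (vures → vuolres, ritihim → rioltihim, pigunhim → piolgunhim) insert -ol- after the first vowel.
The other pattern: stems ending in a vowel drop the final letter and add -ak.
So fofipsis → foolfipsis.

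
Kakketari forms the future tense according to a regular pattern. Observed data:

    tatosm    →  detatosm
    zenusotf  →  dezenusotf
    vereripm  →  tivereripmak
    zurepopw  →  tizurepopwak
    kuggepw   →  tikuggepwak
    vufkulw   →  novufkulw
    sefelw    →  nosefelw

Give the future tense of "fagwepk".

vufkulw and zurepopw both end in -w yet inflect differently (novufkulw, tizurepopwak), so the final letter is not what conditions the rule; the second-to-last letter is.
"fagwepk" has second-to-last letter 'p'. The stems whose second-to-last letter is 'p' (zurepopw → tizurepopwak, vereripm → tivereripmak, kuggepw → tikuggepwak) add ti- … -ak around the stem.
The other patterns: stems whose second-to-last letter is 'l' add the prefix no-; stems whose second-to-last letter is 's' or 't' add the prefix de-.
So fagwepk → tifagwepkak.

tifagwepkak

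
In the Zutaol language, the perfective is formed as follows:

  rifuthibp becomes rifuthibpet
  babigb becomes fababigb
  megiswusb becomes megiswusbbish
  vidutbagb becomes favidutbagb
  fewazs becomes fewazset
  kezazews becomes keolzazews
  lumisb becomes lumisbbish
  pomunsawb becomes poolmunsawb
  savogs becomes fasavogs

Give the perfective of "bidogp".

savogs and kezazews both end in -s yet inflect differently (fasavogs, keolzazews), so the final letter is not what conditions the rule; the second-to-last letter is.
"bidogp" has second-to-last letter 'g'. The stems whose second-to-last letter is 'g' (babigb → fababigb, savogs → fasavogs, vidutbagb → favidutbagb) add the prefix fa-.
So bidogp → fabidogp.

fabidogp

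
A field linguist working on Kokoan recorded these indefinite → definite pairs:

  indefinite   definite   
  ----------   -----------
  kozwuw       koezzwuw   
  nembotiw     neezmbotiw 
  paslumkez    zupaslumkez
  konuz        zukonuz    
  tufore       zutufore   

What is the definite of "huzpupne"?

zuhuzpupne

"huzpupne" ends in -e. The one such stem in the data (tufore → zutufore) adds the prefix zu-, so the same rule applies.
The other pattern: stems ending in -w insert -ez- after the first vowel.
So huzpupne → zuhuzpupne.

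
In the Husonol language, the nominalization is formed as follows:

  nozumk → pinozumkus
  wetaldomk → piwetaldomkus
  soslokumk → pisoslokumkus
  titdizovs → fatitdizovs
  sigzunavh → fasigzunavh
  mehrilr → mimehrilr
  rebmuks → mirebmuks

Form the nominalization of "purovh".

fapurovh

"purovh" has second-to-last letter 'v'. The stems whose second-to-last letter is 'v' (sigzunavh → fasigzunavh, titdizovs → fatitdizovs) add the prefix fa-.
The other patterns: stems whose second-to-last letter is 'm' add pi- … -us around the stem; stems whose second-to-last letter is 'k' or 'l' add the prefix mi-.
So purovh → fapurovh.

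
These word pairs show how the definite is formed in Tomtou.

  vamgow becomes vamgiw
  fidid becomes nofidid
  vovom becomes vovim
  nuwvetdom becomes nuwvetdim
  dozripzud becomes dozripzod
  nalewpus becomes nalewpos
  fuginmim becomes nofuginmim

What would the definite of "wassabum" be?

vovom and fuginmim both end in -m yet inflect differently (vovim, nofuginmim), so the final letter is not what conditions the rule; the last vowel is.
"wassabum" has last vowel 'u'. The stems whose last vowel is 'u' (dozripzud → dozripzod, nalewpus → nalewpos) change the last vowel to 'o'.
So wassabum → wassabom.

wassabom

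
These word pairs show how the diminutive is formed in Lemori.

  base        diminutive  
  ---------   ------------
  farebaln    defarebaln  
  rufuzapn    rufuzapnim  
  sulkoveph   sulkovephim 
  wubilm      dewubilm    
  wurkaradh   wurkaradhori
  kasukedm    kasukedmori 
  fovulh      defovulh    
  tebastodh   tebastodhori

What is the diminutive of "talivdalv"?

fovulh and tebastodh both end in -h yet inflect differently (defovulh, tebastodhori), so the final letter is not what conditions the rule; the second-to-last letter is.
"talivdalv" has second-to-last letter 'l'. The stems whose second-to-last letter is 'l' (fovulh → defovulh, farebaln → defarebaln, wubilm → dewubilm) add the prefix de-.
The other patterns: stems whose second-to-last letter is 'd' add -ori; stems whose second-to-last letter is 'p' add -im.
So talivdalv → detalivdalv.

detalivdalv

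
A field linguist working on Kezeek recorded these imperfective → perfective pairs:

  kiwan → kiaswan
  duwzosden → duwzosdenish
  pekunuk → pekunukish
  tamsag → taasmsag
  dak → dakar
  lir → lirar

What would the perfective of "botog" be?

"botog" has 2 vowels. The stems with 2 vowels (kiwan → kiaswan, tamsag → taasmsag) insert -as- after the first vowel.
So botog → boastog.

boastog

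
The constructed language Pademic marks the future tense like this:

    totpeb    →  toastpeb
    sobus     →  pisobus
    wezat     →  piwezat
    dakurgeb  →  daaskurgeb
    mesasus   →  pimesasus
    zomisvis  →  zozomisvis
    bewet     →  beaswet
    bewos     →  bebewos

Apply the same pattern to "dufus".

"dufus" has last vowel 'u'. The stems whose last vowel is 'u' (mesasus → pimesasus, sobus → pisobus) add the prefix pi-.
So dufus → pidufus.

pidufus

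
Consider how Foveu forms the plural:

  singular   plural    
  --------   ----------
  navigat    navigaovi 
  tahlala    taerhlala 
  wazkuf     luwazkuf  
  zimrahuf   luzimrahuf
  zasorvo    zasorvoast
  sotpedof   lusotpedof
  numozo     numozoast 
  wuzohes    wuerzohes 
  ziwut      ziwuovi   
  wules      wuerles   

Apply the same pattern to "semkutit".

ziwut and zimrahuf both have last vowel 'u' yet inflect differently (ziwuovi, luzimrahuf), so the last vowel is not what conditions the rule; the final letter is.
"semkutit" ends in -t. The stems ending in -t (ziwut → ziwuovi, navigat → navigaovi) drop the final letter and add -ovi.
The other patterns: stems ending in -f add the prefix lu-; stems ending in -o add -ast; stems ending in -a or -s insert -er- after the first vowel.
So semkutit → semkutiovi.

semkutiovi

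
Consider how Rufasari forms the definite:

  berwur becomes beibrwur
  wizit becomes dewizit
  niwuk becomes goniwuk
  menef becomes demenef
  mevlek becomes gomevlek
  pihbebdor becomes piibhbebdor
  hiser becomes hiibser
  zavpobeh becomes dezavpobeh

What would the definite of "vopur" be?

berwur and niwuk both have last vowel 'u' yet inflect differently (beibrwur, goniwuk), so the last vowel is not what conditions the rule; the final letter is.
"vopur" ends in -r. The stems ending in -r (berwur → beibrwur, hiser → hiibser, pihbebdor → piibhbebdor) insert -ib- after the first vowel.
The other patterns: stems ending in -k add the prefix go-; stems ending in -f, -h or -t add the prefix de-.
So vopur → voibpur.

voibpur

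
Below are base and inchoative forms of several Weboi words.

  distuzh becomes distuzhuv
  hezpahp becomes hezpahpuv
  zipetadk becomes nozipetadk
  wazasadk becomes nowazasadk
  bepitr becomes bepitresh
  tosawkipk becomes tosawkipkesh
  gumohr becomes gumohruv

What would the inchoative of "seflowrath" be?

seflowrathesh

zipetadk and tosawkipk both end in -k yet inflect differently (nozipetadk, tosawkipkesh), so the final letter is not what conditions the rule; the second-to-last letter is.
"seflowrath" has second-to-last letter 't'. The one such stem in the data (bepitr → bepitresh) adds -esh, so the same rule applies.
So seflowrath → seflowrathesh.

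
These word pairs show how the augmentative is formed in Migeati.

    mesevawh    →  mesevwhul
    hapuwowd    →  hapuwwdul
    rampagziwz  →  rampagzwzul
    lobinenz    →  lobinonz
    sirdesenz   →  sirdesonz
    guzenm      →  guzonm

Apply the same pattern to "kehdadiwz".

lobinenz and rampagziwz both end in -z yet inflect differently (lobinonz, rampagzwzul), so the final letter is not what conditions the rule; the second-to-last letter is.
"kehdadiwz" has second-to-last letter 'w'. The stems whose second-to-last letter is 'w' (mesevawh → mesevwhul, rampagziwz → rampagzwzul, hapuwowd → hapuwwdul) delete the last vowel and add -ul.
The other pattern: stems whose second-to-last letter is 'n' change the last vowel to 'o'.
So kehdadiwz → kehdadwzul.

kehdadwzul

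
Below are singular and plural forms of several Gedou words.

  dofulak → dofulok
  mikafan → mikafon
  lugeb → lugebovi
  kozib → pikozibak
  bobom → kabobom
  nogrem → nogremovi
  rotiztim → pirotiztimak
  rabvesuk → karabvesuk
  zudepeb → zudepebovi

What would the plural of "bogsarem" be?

bogsaremovi

"bogsarem" has last vowel 'e'. The stems whose last vowel is 'e' (lugeb → lugebovi, nogrem → nogremovi, zudepeb → zudepebovi) add -ovi.
So bogsarem → bogsaremovi.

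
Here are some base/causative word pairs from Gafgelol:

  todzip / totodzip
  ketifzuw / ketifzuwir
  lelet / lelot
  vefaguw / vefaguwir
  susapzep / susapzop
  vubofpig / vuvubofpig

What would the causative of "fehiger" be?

fehigor

susapzep and todzip both end in -p yet inflect differently (susapzop, totodzip), so the final letter is not what conditions the rule; the last vowel is.
"fehiger" has last vowel 'e'. The stems whose last vowel is 'e' (susapzep → susapzop, lelet → lelot) change the last vowel to 'o'.
The other patterns: stems whose last vowel is 'u' add -ir; stems whose last vowel is 'i' repeat the first consonant+vowel as a prefix.
So fehiger → fehigor.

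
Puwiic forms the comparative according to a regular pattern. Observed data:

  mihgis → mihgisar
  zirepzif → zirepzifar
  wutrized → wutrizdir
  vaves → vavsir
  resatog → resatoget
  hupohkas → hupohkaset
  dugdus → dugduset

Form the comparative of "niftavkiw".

niftavkiwar

"niftavkiw" has last vowel 'i'. The stems whose last vowel is 'i' (mihgis → mihgisar, zirepzif → zirepzifar) add -ar.
The other patterns: stems whose last vowel is 'e' delete the last vowel and add -ir; stems whose last vowel is 'a', 'o' or 'u' add -et.
So niftavkiw → niftavkiwar.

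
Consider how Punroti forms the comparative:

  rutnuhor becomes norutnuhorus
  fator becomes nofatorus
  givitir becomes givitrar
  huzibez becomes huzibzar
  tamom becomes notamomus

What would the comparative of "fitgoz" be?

nofitgozus

"fitgoz" has last vowel 'o'. The stems whose last vowel is 'o' (tamom → notamomus, rutnuhor → norutnuhorus, fator → nofatorus) add no- … -us around the stem.
The other pattern: stems whose last vowel is 'e' or 'i' delete the last vowel and add -ar.
So fitgoz → nofitgozus.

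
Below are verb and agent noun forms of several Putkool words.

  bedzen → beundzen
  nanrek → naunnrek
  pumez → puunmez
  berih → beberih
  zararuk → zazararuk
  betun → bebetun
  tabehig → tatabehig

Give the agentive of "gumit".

nanrek and zararuk both end in -k yet inflect differently (naunnrek, zazararuk), so the final letter is not what conditions the rule; the last vowel is.
"gumit" has last vowel 'i'. The stems whose last vowel is 'i' (berih → beberih, tabehig → tatabehig) repeat the first consonant+vowel as a prefix.
The other pattern: stems whose last vowel is 'e' insert -un- after the first vowel.
So gumit → gugumit.

gugumit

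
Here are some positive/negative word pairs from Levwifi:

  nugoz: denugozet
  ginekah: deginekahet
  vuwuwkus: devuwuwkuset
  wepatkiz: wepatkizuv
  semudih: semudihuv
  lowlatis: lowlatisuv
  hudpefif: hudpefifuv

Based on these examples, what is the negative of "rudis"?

wepatkiz and nugoz both end in -z yet inflect differently (wepatkizuv, denugozet), so the final letter is not what conditions the rule; the last vowel is.
"rudis" has last vowel 'i'. The stems whose last vowel is 'i' (hudpefif → hudpefifuv, lowlatis → lowlatisuv, wepatkiz → wepatkizuv) add -uv.
The other pattern: stems whose last vowel is 'a', 'o' or 'u' add de- … -et around the stem.
So rudis → rudisuv.

rudisuv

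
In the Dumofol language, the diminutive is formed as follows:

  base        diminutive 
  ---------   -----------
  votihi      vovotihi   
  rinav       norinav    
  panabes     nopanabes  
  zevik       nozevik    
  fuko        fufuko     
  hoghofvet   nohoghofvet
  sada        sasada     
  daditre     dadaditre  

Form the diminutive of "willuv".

zevik and votihi both have last vowel 'i' yet inflect differently (nozevik, vovotihi), so the last vowel is not what conditions the rule; whether the stem ends in a vowel or a consonant is.
"willuv" ends in a consonant. The stems ending in a consonant (panabes → nopanabes, rinav → norinav, hoghofvet → nohoghofvet) add the prefix no-.
So willuv → nowilluv.

nowilluv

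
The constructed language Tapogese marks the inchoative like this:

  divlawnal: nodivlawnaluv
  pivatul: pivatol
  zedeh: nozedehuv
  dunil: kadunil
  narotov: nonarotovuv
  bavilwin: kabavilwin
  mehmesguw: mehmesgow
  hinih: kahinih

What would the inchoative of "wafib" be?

dunil and pivatul both end in -l yet inflect differently (kadunil, pivatol), so the final letter is not what conditions the rule; the last vowel is.
"wafib" has last vowel 'i'. The stems whose last vowel is 'i' (bavilwin → kabavilwin, dunil → kadunil, hinih → kahinih) add the prefix ka-.
The other patterns: stems whose last vowel is 'u' change the last vowel to 'o'; stems whose last vowel is 'a', 'e' or 'o' add no- … -uv around the stem.
So wafib → kawafib.

kawafib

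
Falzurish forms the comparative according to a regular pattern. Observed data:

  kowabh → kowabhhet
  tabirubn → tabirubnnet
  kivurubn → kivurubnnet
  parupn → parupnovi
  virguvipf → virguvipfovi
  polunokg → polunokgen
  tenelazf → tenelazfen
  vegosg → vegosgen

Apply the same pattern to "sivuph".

tabirubn and parupn both end in -n yet inflect differently (tabirubnnet, parupnovi), so the final letter is not what conditions the rule; the second-to-last letter is.
"sivuph" has second-to-last letter 'p'. The stems whose second-to-last letter is 'p' (parupn → parupnovi, virguvipf → virguvipfovi) add -ovi.
The other patterns: stems whose second-to-last letter is 'b' double the final consonant and add -et; stems whose second-to-last letter is 'k', 's' or 'z' add -en.
So sivuph → sivuphovi.

sivuphovi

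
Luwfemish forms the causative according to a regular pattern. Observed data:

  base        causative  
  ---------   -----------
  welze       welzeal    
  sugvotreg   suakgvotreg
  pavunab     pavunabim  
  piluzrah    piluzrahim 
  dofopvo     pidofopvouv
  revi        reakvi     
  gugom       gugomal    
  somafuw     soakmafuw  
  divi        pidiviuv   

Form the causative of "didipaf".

divi and revi both end in -i yet inflect differently (pidiviuv, reakvi), so the final letter is not what conditions the rule; the first letter is.
"didipaf" begins with d-. The stems beginning with d- (divi → pidiviuv, dofopvo → pidofopvouv) add pi- … -uv around the stem.
The other patterns: stems beginning with r- or s- insert -ak- after the first vowel; stems beginning with p- add -im; stems beginning with g- or w- add -al.
So didipaf → pididipafuv.

pididipafuv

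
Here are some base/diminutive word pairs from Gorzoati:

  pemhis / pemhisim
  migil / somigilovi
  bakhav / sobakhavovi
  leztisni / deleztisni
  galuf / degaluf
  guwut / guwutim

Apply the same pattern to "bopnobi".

pemhis and leztisni both have last vowel 'i' yet inflect differently (pemhisim, deleztisni), so the last vowel is not what conditions the rule; the final letter is.
"bopnobi" ends in -i. The one such stem in the data (leztisni → deleztisni) adds the prefix de-, so the same rule applies.
The other patterns: stems ending in -s or -t add -im; stems ending in -l or -v add so- … -ovi around the stem.
So bopnobi → debopnobi.

debopnobi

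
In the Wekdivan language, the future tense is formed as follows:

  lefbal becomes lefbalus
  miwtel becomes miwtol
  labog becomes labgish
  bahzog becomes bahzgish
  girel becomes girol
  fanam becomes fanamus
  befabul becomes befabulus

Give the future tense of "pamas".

"pamas" has last vowel 'a'. The stems whose last vowel is 'a' (fanam → fanamus, lefbal → lefbalus) add -us.
So pamas → pamasus.

pamasus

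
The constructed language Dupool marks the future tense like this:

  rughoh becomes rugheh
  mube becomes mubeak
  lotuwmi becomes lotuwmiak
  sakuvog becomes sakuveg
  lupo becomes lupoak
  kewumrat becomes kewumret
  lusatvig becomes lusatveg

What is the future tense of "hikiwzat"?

hikiwzet

"hikiwzat" ends in a consonant. The stems ending in a consonant (sakuvog → sakuveg, kewumrat → kewumret, rughoh → rugheh) change the last vowel to 'e'.
The other pattern: stems ending in a vowel add -ak.
So hikiwzat → hikiwzet.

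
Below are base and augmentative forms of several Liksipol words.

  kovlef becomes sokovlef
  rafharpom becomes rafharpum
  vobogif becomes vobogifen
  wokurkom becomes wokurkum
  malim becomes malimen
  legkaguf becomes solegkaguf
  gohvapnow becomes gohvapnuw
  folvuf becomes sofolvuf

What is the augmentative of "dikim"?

dikimen

vobogif and folvuf both end in -f yet inflect differently (vobogifen, sofolvuf), so the final letter is not what conditions the rule; the last vowel is.
"dikim" has last vowel 'i'. The stems whose last vowel is 'i' (vobogif → vobogifen, malim → malimen) add -en.
So dikim → dikimen.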